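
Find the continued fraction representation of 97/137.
[0; 1, 2, 2, 2, 1, 5]

Euclidean algorithm steps:
97 = 0 × 137 + 97
137 = 1 × 97 + 40
97 = 2 × 40 + 17
40 = 2 × 17 + 6
17 = 2 × 6 + 5
6 = 1 × 5 + 1
5 = 5 × 1 + 0
Continued fraction: [0; 1, 2, 2, 2, 1, 5]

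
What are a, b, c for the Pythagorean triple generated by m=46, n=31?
(1155, 2852, 3077)

Euclid's formula: a = m² - n², b = 2mn, c = m² + n²
m = 46, n = 31
a = 46² - 31² = 2116 - 961 = 1155
b = 2 × 46 × 31 = 2852
c = 46² + 31² = 2116 + 961 = 3077
Verification: 1155² + 2852² = 1334025 + 8133904 = 9467929 = 3077² ✓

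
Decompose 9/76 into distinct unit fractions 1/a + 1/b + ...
1/9 + 1/137 + 1/93708

Greedy algorithm:
9/76: ceiling(76/9) = 9, use 1/9
5/684: ceiling(684/5) = 137, use 1/137
1/93708: ceiling(93708/1) = 93708, use 1/93708
Result: 9/76 = 1/9 + 1/137 + 1/93708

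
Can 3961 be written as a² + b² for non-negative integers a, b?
19² + 60² (a=19, b=60)

Factorization: 3961 = 17 × 233
By Fermat: n is sum of two squares iff every prime p ≡ 3 (mod 4) appears to even power.
All primes ≡ 3 (mod 4) appear to even power.
Search a = 0, 1, 2, … for 3961 - a² a perfect square: first hit at a = 19: 3961 - 361 = 3600 = 60².
3961 = 19² + 60² = 361 + 3600 ✓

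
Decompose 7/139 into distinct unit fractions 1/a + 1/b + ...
1/20 + 1/2780

Greedy algorithm:
7/139: ceiling(139/7) = 20, use 1/20
1/2780: ceiling(2780/1) = 2780, use 1/2780
Result: 7/139 = 1/20 + 1/2780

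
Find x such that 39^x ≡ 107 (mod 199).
165

Baby-step giant-step with step n = ⌈√199⌉ = 15.
Baby steps 39^j mod 199 (j:value) for j=0..14: 0:1, 1:39, 2:128, 3:17, 4:66, 5:186, 6:90, 7:127, 8:177, 9:137, 10:169, 11:24, 12:140, 13:87, 14:10.
Giant-step multiplier: 39^(-15) ≡ 39^(198-15) = 39^183 ≡ 174 (mod 199).
Giant steps γ_i = 107·174^i mod 199: γ_0=107, γ_1=111, γ_2=11, γ_3=123, γ_4=109, γ_5=61, γ_6=67, γ_7=116, γ_8=85, γ_9=64, γ_10=191, γ_11=1 (in table at j=0).
x = i·n + j = 11·15 + 0 = 165.
Check: 39^165 ≡ 107 (mod 199).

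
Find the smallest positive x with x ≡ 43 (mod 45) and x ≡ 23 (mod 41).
1663

Using Chinese Remainder Theorem:
M = 45 × 41 = 1845
M1 = 41, M2 = 45
y1 = 41^(-1) mod 45 = 11
y2 = 45^(-1) mod 41 = 31
x = (43×41×11 + 23×45×31) mod 1845 = 1663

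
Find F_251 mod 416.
313

Matrix identity: Q^n = [[F_(n+1), F_n], [F_n, F_(n-1)]] with Q = [[1,1],[1,0]].
n = 251 = 11111011₂. Square-and-multiply, entries mod 416:
Q^1 = [[1,1],[1,0]]
Q^3 = (Q^1)²·Q = [[3,2],[2,1]]
Q^7 = (Q^3)²·Q = [[21,13],[13,8]]
Q^15 = (Q^7)²·Q = [[155,194],[194,377]]
Q^31 = (Q^15)²·Q = [[133,93],[93,40]]
Q^62 = (Q^31)² = [[130,281],[281,265]]
Q^125 = (Q^62)²·Q = [[104,181],[181,339]]
Q^251 = (Q^125)²·Q = [[208,313],[313,311]]
F_251 mod 416 = Q^251[0][1] = 313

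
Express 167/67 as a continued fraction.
[2; 2, 33]

Euclidean algorithm steps:
167 = 2 × 67 + 33
67 = 2 × 33 + 1
33 = 33 × 1 + 0
Continued fraction: [2; 2, 33]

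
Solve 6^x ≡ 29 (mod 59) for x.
54

Baby-step giant-step with step n = ⌈√59⌉ = 8.
Baby steps 6^j mod 59 (j:value) for j=0..7: 0:1, 1:6, 2:36, 3:39, 4:57, 5:47, 6:46, 7:40.
Giant-step multiplier: 6^(-8) ≡ 6^(58-8) = 6^50 ≡ 15 (mod 59).
Giant steps γ_i = 29·15^i mod 59: γ_0=29, γ_1=22, γ_2=35, γ_3=53, γ_4=28, γ_5=7, γ_6=46 (in table at j=6).
x = i·n + j = 6·8 + 6 = 54.
Check: 6^54 ≡ 29 (mod 59).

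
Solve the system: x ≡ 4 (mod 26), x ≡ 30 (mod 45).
30

Using Chinese Remainder Theorem:
M = 26 × 45 = 1170
M1 = 45, M2 = 26
y1 = 45^(-1) mod 26 = 11
y2 = 26^(-1) mod 45 = 26
x = (4×45×11 + 30×26×26) mod 1170 = 30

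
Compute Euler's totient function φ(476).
192

476 = 2^2 × 7 × 17
φ(n) = n × ∏(1 - 1/p) for each prime p dividing n
φ(476) = 476 × (1 - 1/2) × (1 - 1/7) × (1 - 1/17) = 192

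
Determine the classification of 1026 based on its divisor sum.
abundant

Proper divisors of 1026: sum = 1 + 2 + 3 + 6 + 9 + 18 + 19 + 27 + 38 + 54 + 57 + 114 + 171 + 342 + 513 = 1374
Since 1374 > 1026, 1026 is abundant.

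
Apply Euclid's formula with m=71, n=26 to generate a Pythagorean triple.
(4365, 3692, 5717)

Euclid's formula: a = m² - n², b = 2mn, c = m² + n²
m = 71, n = 26
a = 71² - 26² = 5041 - 676 = 4365
b = 2 × 71 × 26 = 3692
c = 71² + 26² = 5041 + 676 = 5717
Verification: 4365² + 3692² = 19053225 + 13630864 = 32684089 = 5717² ✓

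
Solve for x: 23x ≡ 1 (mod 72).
47

gcd(23, 72) = 1, so the inverse exists.
Extended Euclidean algorithm on (72, 23):
72 = 3 × 23 + 3  ⟹  3 = (1)·72 + (-3)·23
23 = 7 × 3 + 2  ⟹  2 = (-7)·72 + (22)·23
3 = 1 × 2 + 1  ⟹  1 = (8)·72 + (-25)·23
So (-25)·23 ≡ 1 (mod 72), i.e. 23^(-1) ≡ -25 ≡ 47 (mod 72).
Check: 23 × 47 = 1081 ≡ 1 (mod 72)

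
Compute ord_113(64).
14

113 is prime, so ord(64) divides φ(113) = 112.
Divisors of 112: 1, 2, 4, 7, 8, 14, 16, 28, 56, 112.
Repeated squaring: 64^1 ≡ 64, 64^2 ≡ 28, 64^4 ≡ 106, 64^8 ≡ 49, 64^16 ≡ 28, 64^32 ≡ 106, 64^64 ≡ 49 (mod 113).
Test 64^d mod 113 for each divisor d in increasing order:
64^1 ≡ 64
64^2 ≡ 28
64^4 ≡ 106
64^7 = 64^4·64^2·64^1 ≡ 112
64^8 ≡ 49
64^14 = 64^8·64^4·64^2 ≡ 1  ← first divisor giving 1
The order is 14.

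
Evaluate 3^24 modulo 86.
59

Repeated squaring. Binary of 24 = 11000.
3^1 ≡ 3 (mod 86); 3^2 ≡ 9 (mod 86); 3^4 ≡ 81 (mod 86); 3^8 ≡ 25 (mod 86); 3^16 ≡ 23 (mod 86)
3^24 = 3^8 × 3^16 ≡ 59 (mod 86)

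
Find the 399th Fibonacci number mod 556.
54

Matrix identity: Q^n = [[F_(n+1), F_n], [F_n, F_(n-1)]] with Q = [[1,1],[1,0]].
n = 399 = 110001111₂. Square-and-multiply, entries mod 556:
Q^1 = [[1,1],[1,0]]
Q^3 = (Q^1)²·Q = [[3,2],[2,1]]
Q^6 = (Q^3)² = [[13,8],[8,5]]
Q^12 = (Q^6)² = [[233,144],[144,89]]
Q^24 = (Q^12)² = [[521,220],[220,301]]
Q^49 = (Q^24)²·Q = [[281,141],[141,140]]
Q^99 = (Q^49)²·Q = [[299,430],[430,425]]
Q^199 = (Q^99)²·Q = [[153,193],[193,516]]
Q^399 = (Q^199)²·Q = [[179,54],[54,125]]
F_399 mod 556 = Q^399[0][1] = 54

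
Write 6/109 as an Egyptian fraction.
1/19 + 1/415 + 1/214867 + 1/61556888719 + 1/5683875823083467302723 + 1/64612888744465525793841376769540622379126735

Greedy algorithm:
6/109: ceiling(109/6) = 19, use 1/19
5/2071: ceiling(2071/5) = 415, use 1/415
4/859465: ceiling(859465/4) = 214867, use 1/214867
3/184670666155: ceiling(184670666155/3) = 61556888719, use 1/61556888719
2/11367751646166934605445: ceiling(11367751646166934605445/2) = 5683875823083467302723, use 1/5683875823083467302723
1/64612888744465525793841376769540622379126735: ceiling(64612888744465525793841376769540622379126735/1) = 64612888744465525793841376769540622379126735, use 1/64612888744465525793841376769540622379126735
Result: 6/109 = 1/19 + 1/415 + 1/214867 + 1/61556888719 + 1/5683875823083467302723 + 1/64612888744465525793841376769540622379126735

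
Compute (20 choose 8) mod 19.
0

Using Lucas' theorem:
Write n=20 and k=8 in base 19:
n in base 19: [1, 1]
k in base 19: [0, 8]
C(20,8) mod 19 = ∏ C(n_i, k_i) mod 19
Digit binomials (mod 19): C(1,0) = 1; C(1,8) = 0 (k_i > n_i)
Product: 1 × 0 = 0 ≡ 0 (mod 19)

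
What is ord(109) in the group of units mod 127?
126

127 is prime, so ord(109) divides φ(127) = 126.
Divisors of 126: 1, 2, 3, 6, 7, 9, 14, 18, 21, 42, 63, 126.
Repeated squaring: 109^1 ≡ 109, 109^2 ≡ 70, 109^4 ≡ 74, 109^8 ≡ 15, 109^16 ≡ 98, 109^32 ≡ 79, 109^64 ≡ 18 (mod 127).
Test 109^d mod 127 for each divisor d in increasing order:
109^1 ≡ 109
109^2 ≡ 70
109^3 = 109^2·109^1 ≡ 10
109^6 = 109^4·109^2 ≡ 100
109^7 = 109^4·109^2·109^1 ≡ 105
109^9 = 109^8·109^1 ≡ 111
109^14 = 109^8·109^4·109^2 ≡ 103
109^18 = 109^16·109^2 ≡ 2
109^21 = 109^16·109^4·109^1 ≡ 20
109^42 = 109^32·109^8·109^2 ≡ 19
109^63 = 109^32·109^16·109^8·109^4·109^2·109^1 ≡ 126
109^126 = 109^64·109^32·109^16·109^8·109^4·109^2 ≡ 1  ← first divisor giving 1
The order is 126.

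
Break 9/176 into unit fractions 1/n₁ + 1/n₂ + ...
1/20 + 1/880

Greedy algorithm:
9/176: ceiling(176/9) = 20, use 1/20
1/880: ceiling(880/1) = 880, use 1/880
Result: 9/176 = 1/20 + 1/880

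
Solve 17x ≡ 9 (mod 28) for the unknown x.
x ≡ 17 (mod 28)

gcd(17, 28) = 1, which divides 9, so solutions exist.
Find 17^(-1) mod 28 by the extended Euclidean algorithm:
28 = 1 × 17 + 11  ⟹  11 = (1)·28 + (-1)·17
17 = 1 × 11 + 6  ⟹  6 = (-1)·28 + (2)·17
11 = 1 × 6 + 5  ⟹  5 = (2)·28 + (-3)·17
6 = 1 × 5 + 1  ⟹  1 = (-3)·28 + (5)·17
So (5)·17 ≡ 1 (mod 28), i.e. 17^(-1) ≡ 5 (mod 28).
x ≡ 5 × 9 = 45 ≡ 17 (mod 28).
Check: 17 × 17 = 289 ≡ 9 (mod 28).
Unique solution: x ≡ 17 (mod 28)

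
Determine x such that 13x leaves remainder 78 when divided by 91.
x ≡ 6 (mod 7)

gcd(13, 91) = 13, which divides 78, so solutions exist.
Divide through by 13: x ≡ 6 (mod 7).
The coefficient of x is now 1, so x ≡ 6 (mod 7).
Check: 13 × 6 = 78 ≡ 78 (mod 91).
x ≡ 6 (mod 7), giving 13 solutions mod 91.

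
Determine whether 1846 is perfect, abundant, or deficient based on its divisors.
deficient

Proper divisors of 1846: sum = 1 + 2 + 13 + 26 + 71 + 142 + 923 = 1178
Since 1178 < 1846, 1846 is deficient.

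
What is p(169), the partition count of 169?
250438925115

p(n) counts ways to write n as a sum of positive integers (order ignored).
Euler's pentagonal recurrence: p(k) = p(k-1) + p(k-2) - p(k-5) - p(k-7) + p(k-12) + p(k-15) - ... (offsets j(3j∓1)/2, signs ++--, p(0)=1, p(<0)=0).
DP table for k = 0..168: p(0)=1, p(1)=1, p(2)=2, p(3)=3, p(4)=5, p(5)=7, p(6)=11, p(7)=15, p(8)=22, p(9)=30, p(10)=42, p(11)=56, p(12)=77, p(13)=101, p(14)=135, p(15)=176, p(16)=231, p(17)=297, p(18)=385, p(19)=490, p(20)=627, p(21)=792, p(22)=1002, p(23)=1255, p(24)=1575, p(25)=1958, p(26)=2436, p(27)=3010, p(28)=3718, p(29)=4565, p(30)=5604, p(31)=6842, p(32)=8349, p(33)=10143, p(34)=12310, p(35)=14883, p(36)=17977, p(37)=21637, p(38)=26015, p(39)=31185, p(40)=37338, p(41)=44583, p(42)=53174, p(43)=63261, p(44)=75175, p(45)=89134, p(46)=105558, p(47)=124754, p(48)=147273, p(49)=173525, p(50)=204226, p(51)=239943, p(52)=281589, p(53)=329931, p(54)=386155, p(55)=451276, p(56)=526823, p(57)=614154, p(58)=715220, p(59)=831820, p(60)=966467, p(61)=1121505, p(62)=1300156, p(63)=1505499, p(64)=1741630, p(65)=2012558, p(66)=2323520, p(67)=2679689, p(68)=3087735, p(69)=3554345, p(70)=4087968, p(71)=4697205, p(72)=5392783, p(73)=6185689, p(74)=7089500, p(75)=8118264, p(76)=9289091, p(77)=10619863, p(78)=12132164, p(79)=13848650, p(80)=15796476, p(81)=18004327, p(82)=20506255, p(83)=23338469, p(84)=26543660, p(85)=30167357, p(86)=34262962, p(87)=38887673, p(88)=44108109, p(89)=49995925, p(90)=56634173, p(91)=64112359, p(92)=72533807, p(93)=82010177, p(94)=92669720, p(95)=104651419, p(96)=118114304, p(97)=133230930, p(98)=150198136, p(99)=169229875, p(100)=190569292, p(101)=214481126, p(102)=241265379, p(103)=271248950, p(104)=304801365, p(105)=342325709, p(106)=384276336, p(107)=431149389, p(108)=483502844, p(109)=541946240, p(110)=607163746, p(111)=679903203, p(112)=761002156, p(113)=851376628, p(114)=952050665, p(115)=1064144451, p(116)=1188908248, p(117)=1327710076, p(118)=1482074143, p(119)=1653668665, p(120)=1844349560, p(121)=2056148051, p(122)=2291320912, p(123)=2552338241, p(124)=2841940500, p(125)=3163127352, p(126)=3519222692, p(127)=3913864295, p(128)=4351078600, p(129)=4835271870, p(130)=5371315400, p(131)=5964539504, p(132)=6620830889, p(133)=7346629512, p(134)=8149040695, p(135)=9035836076, p(136)=10015581680, p(137)=11097645016, p(138)=12292341831, p(139)=13610949895, p(140)=15065878135, p(141)=16670689208, p(142)=18440293320, p(143)=20390982757, p(144)=22540654445, p(145)=24908858009, p(146)=27517052599, p(147)=30388671978, p(148)=33549419497, p(149)=37027355200, p(150)=40853235313, p(151)=45060624582, p(152)=49686288421, p(153)=54770336324, p(154)=60356673280, p(155)=66493182097, p(156)=73232243759, p(157)=80630964769, p(158)=88751778802, p(159)=97662728555, p(160)=107438159466, p(161)=118159068427, p(162)=129913904637, p(163)=142798995930, p(164)=156919475295, p(165)=172389800255, p(166)=189334822579, p(167)=207890420102, p(168)=228204732751.
Final step: p(169) = p(168) + p(167) - p(164) - p(162) + p(157) + p(154) - p(147) - p(143) + p(134) + p(129) - p(118) - p(112) + p(99) + p(92) - p(77) - p(69) + p(52) + p(43) - p(24) - p(14)
= 228204732751 + 207890420102 - 156919475295 - 129913904637 + 80630964769 + 60356673280 - 30388671978 - 20390982757 + 8149040695 + 4835271870 - 1482074143 - 761002156 + 169229875 + 72533807 - 10619863 - 3554345 + 281589 + 63261 - 1575 - 135
= 250438925115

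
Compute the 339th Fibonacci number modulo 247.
2

Matrix identity: Q^n = [[F_(n+1), F_n], [F_n, F_(n-1)]] with Q = [[1,1],[1,0]].
n = 339 = 101010011₂. Square-and-multiply, entries mod 247:
Q^1 = [[1,1],[1,0]]
Q^2 = (Q^1)² = [[2,1],[1,1]]
Q^5 = (Q^2)²·Q = [[8,5],[5,3]]
Q^10 = (Q^5)² = [[89,55],[55,34]]
Q^21 = (Q^10)²·Q = [[174,78],[78,96]]
Q^42 = (Q^21)² = [[51,65],[65,233]]
Q^84 = (Q^42)² = [[157,182],[182,222]]
Q^169 = (Q^84)²·Q = [[40,222],[222,65]]
Q^339 = (Q^169)²·Q = [[94,2],[2,92]]
F_339 mod 247 = Q^339[0][1] = 2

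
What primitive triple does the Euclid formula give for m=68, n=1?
(4623, 136, 4625)

Euclid's formula: a = m² - n², b = 2mn, c = m² + n²
m = 68, n = 1
a = 68² - 1² = 4624 - 1 = 4623
b = 2 × 68 × 1 = 136
c = 68² + 1² = 4624 + 1 = 4625
Verification: 4623² + 136² = 21372129 + 18496 = 21390625 = 4625² ✓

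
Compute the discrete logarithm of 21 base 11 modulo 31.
13

Baby-step giant-step with step n = ⌈√31⌉ = 6.
Baby steps 11^j mod 31 (j:value) for j=0..5: 0:1, 1:11, 2:28, 3:29, 4:9, 5:6.
Giant-step multiplier: 11^(-6) ≡ 11^(30-6) = 11^24 ≡ 8 (mod 31).
Giant steps γ_i = 21·8^i mod 31: γ_0=21, γ_1=13, γ_2=11 (in table at j=1).
x = i·n + j = 2·6 + 1 = 13.
Check: 11^13 ≡ 21 (mod 31).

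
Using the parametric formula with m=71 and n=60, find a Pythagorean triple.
(1441, 8520, 8641)

Euclid's formula: a = m² - n², b = 2mn, c = m² + n²
m = 71, n = 60
a = 71² - 60² = 5041 - 3600 = 1441
b = 2 × 71 × 60 = 8520
c = 71² + 60² = 5041 + 3600 = 8641
Verification: 1441² + 8520² = 2076481 + 72590400 = 74666881 = 8641² ✓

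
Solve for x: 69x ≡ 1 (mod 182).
153

gcd(69, 182) = 1, so the inverse exists.
Extended Euclidean algorithm on (182, 69):
182 = 2 × 69 + 44  ⟹  44 = (1)·182 + (-2)·69
69 = 1 × 44 + 25  ⟹  25 = (-1)·182 + (3)·69
44 = 1 × 25 + 19  ⟹  19 = (2)·182 + (-5)·69
25 = 1 × 19 + 6  ⟹  6 = (-3)·182 + (8)·69
19 = 3 × 6 + 1  ⟹  1 = (11)·182 + (-29)·69
So (-29)·69 ≡ 1 (mod 182), i.e. 69^(-1) ≡ -29 ≡ 153 (mod 182).
Check: 69 × 153 = 10557 ≡ 1 (mod 182)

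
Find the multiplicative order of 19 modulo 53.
52

53 is prime, so ord(19) divides φ(53) = 52.
Divisors of 52: 1, 2, 4, 13, 26, 52.
Repeated squaring: 19^1 ≡ 19, 19^2 ≡ 43, 19^4 ≡ 47, 19^8 ≡ 36, 19^16 ≡ 24, 19^32 ≡ 46 (mod 53).
Test 19^d mod 53 for each divisor d in increasing order:
19^1 ≡ 19
19^2 ≡ 43
19^4 ≡ 47
19^13 = 19^8·19^4·19^1 ≡ 30
19^26 = 19^16·19^8·19^2 ≡ 52
19^52 = 19^32·19^16·19^4 ≡ 1  ← first divisor giving 1
The order is 52.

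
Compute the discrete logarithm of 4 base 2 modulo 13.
2

Baby-step giant-step with step n = ⌈√13⌉ = 4.
Baby steps 2^j mod 13 (j:value) for j=0..3: 0:1, 1:2, 2:4, 3:8.
h = 4 is already in the table at j=2, so x = 2.
Check: 2^2 ≡ 4 (mod 13).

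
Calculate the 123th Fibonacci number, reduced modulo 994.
390

Matrix identity: Q^n = [[F_(n+1), F_n], [F_n, F_(n-1)]] with Q = [[1,1],[1,0]].
n = 123 = 1111011₂. Square-and-multiply, entries mod 994:
Q^1 = [[1,1],[1,0]]
Q^3 = (Q^1)²·Q = [[3,2],[2,1]]
Q^7 = (Q^3)²·Q = [[21,13],[13,8]]
Q^15 = (Q^7)²·Q = [[987,610],[610,377]]
Q^30 = (Q^15)² = [[393,62],[62,331]]
Q^61 = (Q^30)²·Q = [[405,247],[247,158]]
Q^123 = (Q^61)²·Q = [[291,390],[390,895]]
F_123 mod 994 = Q^123[0][1] = 390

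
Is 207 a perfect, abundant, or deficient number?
deficient

Proper divisors of 207: sum = 1 + 3 + 9 + 23 + 69 = 105
Since 105 < 207, 207 is deficient.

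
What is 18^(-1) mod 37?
35

gcd(18, 37) = 1, so the inverse exists.
Extended Euclidean algorithm on (37, 18):
37 = 2 × 18 + 1  ⟹  1 = (1)·37 + (-2)·18
So (-2)·18 ≡ 1 (mod 37), i.e. 18^(-1) ≡ -2 ≡ 35 (mod 37).
Check: 18 × 35 = 630 ≡ 1 (mod 37)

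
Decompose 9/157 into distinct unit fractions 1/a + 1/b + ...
1/18 + 1/566 + 1/399879

Greedy algorithm:
9/157: ceiling(157/9) = 18, use 1/18
5/2826: ceiling(2826/5) = 566, use 1/566
1/399879: ceiling(399879/1) = 399879, use 1/399879
Result: 9/157 = 1/18 + 1/566 + 1/399879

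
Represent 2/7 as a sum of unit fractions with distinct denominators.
1/4 + 1/28

Greedy algorithm:
2/7: ceiling(7/2) = 4, use 1/4
1/28: ceiling(28/1) = 28, use 1/28
Result: 2/7 = 1/4 + 1/28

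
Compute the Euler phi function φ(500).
200

500 = 2^2 × 5^3
φ(n) = n × ∏(1 - 1/p) for each prime p dividing n
φ(500) = 500 × (1 - 1/2) × (1 - 1/5) = 200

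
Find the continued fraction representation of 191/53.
[3; 1, 1, 1, 1, 10]

Euclidean algorithm steps:
191 = 3 × 53 + 32
53 = 1 × 32 + 21
32 = 1 × 21 + 11
21 = 1 × 11 + 10
11 = 1 × 10 + 1
10 = 10 × 1 + 0
Continued fraction: [3; 1, 1, 1, 1, 10]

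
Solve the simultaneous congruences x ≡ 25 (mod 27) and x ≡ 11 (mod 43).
484

Using Chinese Remainder Theorem:
M = 27 × 43 = 1161
M1 = 43, M2 = 27
y1 = 43^(-1) mod 27 = 22
y2 = 27^(-1) mod 43 = 8
x = (25×43×22 + 11×27×8) mod 1161 = 484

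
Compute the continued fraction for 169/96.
[1; 1, 3, 5, 1, 3]

Euclidean algorithm steps:
169 = 1 × 96 + 73
96 = 1 × 73 + 23
73 = 3 × 23 + 4
23 = 5 × 4 + 3
4 = 1 × 3 + 1
3 = 3 × 1 + 0
Continued fraction: [1; 1, 3, 5, 1, 3]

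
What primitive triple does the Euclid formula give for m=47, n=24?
(1633, 2256, 2785)

Euclid's formula: a = m² - n², b = 2mn, c = m² + n²
m = 47, n = 24
a = 47² - 24² = 2209 - 576 = 1633
b = 2 × 47 × 24 = 2256
c = 47² + 24² = 2209 + 576 = 2785
Verification: 1633² + 2256² = 2666689 + 5089536 = 7756225 = 2785² ✓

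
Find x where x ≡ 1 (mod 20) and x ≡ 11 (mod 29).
301

Using Chinese Remainder Theorem:
M = 20 × 29 = 580
M1 = 29, M2 = 20
y1 = 29^(-1) mod 20 = 9
y2 = 20^(-1) mod 29 = 16
x = (1×29×9 + 11×20×16) mod 580 = 301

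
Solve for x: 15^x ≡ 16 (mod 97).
56

Baby-step giant-step with step n = ⌈√97⌉ = 10.
Baby steps 15^j mod 97 (j:value) for j=0..9: 0:1, 1:15, 2:31, 3:77, 4:88, 5:59, 6:12, 7:83, 8:81, 9:51.
Giant-step multiplier: 15^(-10) ≡ 15^(96-10) = 15^86 ≡ 44 (mod 97).
Giant steps γ_i = 16·44^i mod 97: γ_0=16, γ_1=25, γ_2=33, γ_3=94, γ_4=62, γ_5=12 (in table at j=6).
x = i·n + j = 5·10 + 6 = 56.
Check: 15^56 ≡ 16 (mod 97).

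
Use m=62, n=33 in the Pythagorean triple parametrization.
(2755, 4092, 4933)

Euclid's formula: a = m² - n², b = 2mn, c = m² + n²
m = 62, n = 33
a = 62² - 33² = 3844 - 1089 = 2755
b = 2 × 62 × 33 = 4092
c = 62² + 33² = 3844 + 1089 = 4933
Verification: 2755² + 4092² = 7590025 + 16744464 = 24334489 = 4933² ✓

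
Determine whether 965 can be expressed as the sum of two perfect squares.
2² + 31² (a=2, b=31)

Factorization: 965 = 5 × 193
By Fermat: n is sum of two squares iff every prime p ≡ 3 (mod 4) appears to even power.
All primes ≡ 3 (mod 4) appear to even power.
Search a = 0, 1, 2, … for 965 - a² a perfect square: first hit at a = 2: 965 - 4 = 961 = 31².
965 = 2² + 31² = 4 + 961 ✓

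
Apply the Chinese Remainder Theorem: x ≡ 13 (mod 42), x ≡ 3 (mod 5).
13

Using Chinese Remainder Theorem:
M = 42 × 5 = 210
M1 = 5, M2 = 42
y1 = 5^(-1) mod 42 = 17
y2 = 42^(-1) mod 5 = 3
x = (13×5×17 + 3×42×3) mod 210 = 13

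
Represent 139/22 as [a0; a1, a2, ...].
[6; 3, 7]

Euclidean algorithm steps:
139 = 6 × 22 + 7
22 = 3 × 7 + 1
7 = 7 × 1 + 0
Continued fraction: [6; 3, 7]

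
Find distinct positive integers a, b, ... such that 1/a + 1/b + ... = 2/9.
1/5 + 1/45

Greedy algorithm:
2/9: ceiling(9/2) = 5, use 1/5
1/45: ceiling(45/1) = 45, use 1/45
Result: 2/9 = 1/5 + 1/45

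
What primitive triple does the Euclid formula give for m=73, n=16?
(5073, 2336, 5585)

Euclid's formula: a = m² - n², b = 2mn, c = m² + n²
m = 73, n = 16
a = 73² - 16² = 5329 - 256 = 5073
b = 2 × 73 × 16 = 2336
c = 73² + 16² = 5329 + 256 = 5585
Verification: 5073² + 2336² = 25735329 + 5456896 = 31192225 = 5585² ✓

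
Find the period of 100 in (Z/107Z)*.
53

107 is prime, so ord(100) divides φ(107) = 106.
Divisors of 106: 1, 2, 53, 106.
Repeated squaring: 100^1 ≡ 100, 100^2 ≡ 49, 100^4 ≡ 47, 100^8 ≡ 69, 100^16 ≡ 53, 100^32 ≡ 27, 100^64 ≡ 87 (mod 107).
Test 100^d mod 107 for each divisor d in increasing order:
100^1 ≡ 100
100^2 ≡ 49
100^53 = 100^32·100^16·100^4·100^1 ≡ 1  ← first divisor giving 1
The order is 53.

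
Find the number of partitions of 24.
1575

p(n) counts ways to write n as a sum of positive integers (order ignored).
Euler's pentagonal recurrence: p(k) = p(k-1) + p(k-2) - p(k-5) - p(k-7) + p(k-12) + p(k-15) - ... (offsets j(3j∓1)/2, signs ++--, p(0)=1, p(<0)=0).
DP table for k = 0..23: p(0)=1, p(1)=1, p(2)=2, p(3)=3, p(4)=5, p(5)=7, p(6)=11, p(7)=15, p(8)=22, p(9)=30, p(10)=42, p(11)=56, p(12)=77, p(13)=101, p(14)=135, p(15)=176, p(16)=231, p(17)=297, p(18)=385, p(19)=490, p(20)=627, p(21)=792, p(22)=1002, p(23)=1255.
Final step: p(24) = p(23) + p(22) - p(19) - p(17) + p(12) + p(9) - p(2)
= 1255 + 1002 - 490 - 297 + 77 + 30 - 2
= 1575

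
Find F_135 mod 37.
6

Matrix identity: Q^n = [[F_(n+1), F_n], [F_n, F_(n-1)]] with Q = [[1,1],[1,0]].
n = 135 = 10000111₂. Square-and-multiply, entries mod 37:
Q^1 = [[1,1],[1,0]]
Q^2 = (Q^1)² = [[2,1],[1,1]]
Q^4 = (Q^2)² = [[5,3],[3,2]]
Q^8 = (Q^4)² = [[34,21],[21,13]]
Q^16 = (Q^8)² = [[6,25],[25,18]]
Q^33 = (Q^16)²·Q = [[3,32],[32,8]]
Q^67 = (Q^33)²·Q = [[16,34],[34,19]]
Q^135 = (Q^67)²·Q = [[12,6],[6,6]]
F_135 mod 37 = Q^135[0][1] = 6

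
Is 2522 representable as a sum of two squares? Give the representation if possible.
11² + 49² (a=11, b=49)

Factorization: 2522 = 2 × 13 × 97
By Fermat: n is sum of two squares iff every prime p ≡ 3 (mod 4) appears to even power.
All primes ≡ 3 (mod 4) appear to even power.
Search a = 0, 1, 2, … for 2522 - a² a perfect square: first hit at a = 11: 2522 - 121 = 2401 = 49².
2522 = 11² + 49² = 121 + 2401 ✓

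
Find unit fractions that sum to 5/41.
1/9 + 1/93 + 1/11439

Greedy algorithm:
5/41: ceiling(41/5) = 9, use 1/9
4/369: ceiling(369/4) = 93, use 1/93
1/11439: ceiling(11439/1) = 11439, use 1/11439
Result: 5/41 = 1/9 + 1/93 + 1/11439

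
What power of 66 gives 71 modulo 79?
21

Baby-step giant-step with step n = ⌈√79⌉ = 9.
Baby steps 66^j mod 79 (j:value) for j=0..8: 0:1, 1:66, 2:11, 3:15, 4:42, 5:7, 6:67, 7:77, 8:26.
Giant-step multiplier: 66^(-9) ≡ 66^(78-9) = 66^69 ≡ 61 (mod 79).
Giant steps γ_i = 71·61^i mod 79: γ_0=71, γ_1=65, γ_2=15 (in table at j=3).
x = i·n + j = 2·9 + 3 = 21.
Check: 66^21 ≡ 71 (mod 79).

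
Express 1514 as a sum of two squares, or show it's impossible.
17² + 35² (a=17, b=35)

Factorization: 1514 = 2 × 757
By Fermat: n is sum of two squares iff every prime p ≡ 3 (mod 4) appears to even power.
All primes ≡ 3 (mod 4) appear to even power.
Search a = 0, 1, 2, … for 1514 - a² a perfect square: first hit at a = 17: 1514 - 289 = 1225 = 35².
1514 = 17² + 35² = 289 + 1225 ✓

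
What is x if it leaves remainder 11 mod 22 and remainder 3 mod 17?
275

Using Chinese Remainder Theorem:
M = 22 × 17 = 374
M1 = 17, M2 = 22
y1 = 17^(-1) mod 22 = 13
y2 = 22^(-1) mod 17 = 7
x = (11×17×13 + 3×22×7) mod 374 = 275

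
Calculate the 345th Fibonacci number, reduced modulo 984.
610

Matrix identity: Q^n = [[F_(n+1), F_n], [F_n, F_(n-1)]] with Q = [[1,1],[1,0]].
n = 345 = 101011001₂. Square-and-multiply, entries mod 984:
Q^1 = [[1,1],[1,0]]
Q^2 = (Q^1)² = [[2,1],[1,1]]
Q^5 = (Q^2)²·Q = [[8,5],[5,3]]
Q^10 = (Q^5)² = [[89,55],[55,34]]
Q^21 = (Q^10)²·Q = [[983,122],[122,861]]
Q^43 = (Q^21)²·Q = [[741,125],[125,616]]
Q^86 = (Q^43)² = [[874,377],[377,497]]
Q^172 = (Q^86)² = [[725,267],[267,458]]
Q^345 = (Q^172)²·Q = [[607,610],[610,981]]
F_345 mod 984 = Q^345[0][1] = 610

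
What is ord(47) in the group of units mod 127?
21

127 is prime, so ord(47) divides φ(127) = 126.
Divisors of 126: 1, 2, 3, 6, 7, 9, 14, 18, 21, 42, 63, 126.
Repeated squaring: 47^1 ≡ 47, 47^2 ≡ 50, 47^4 ≡ 87, 47^8 ≡ 76, 47^16 ≡ 61, 47^32 ≡ 38, 47^64 ≡ 47 (mod 127).
Test 47^d mod 127 for each divisor d in increasing order:
47^1 ≡ 47
47^2 ≡ 50
47^3 = 47^2·47^1 ≡ 64
47^6 = 47^4·47^2 ≡ 32
47^7 = 47^4·47^2·47^1 ≡ 107
47^9 = 47^8·47^1 ≡ 16
47^14 = 47^8·47^4·47^2 ≡ 19
47^18 = 47^16·47^2 ≡ 2
47^21 = 47^16·47^4·47^1 ≡ 1  ← first divisor giving 1
The order is 21.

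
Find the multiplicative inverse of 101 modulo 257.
28

gcd(101, 257) = 1, so the inverse exists.
Extended Euclidean algorithm on (257, 101):
257 = 2 × 101 + 55  ⟹  55 = (1)·257 + (-2)·101
101 = 1 × 55 + 46  ⟹  46 = (-1)·257 + (3)·101
55 = 1 × 46 + 9  ⟹  9 = (2)·257 + (-5)·101
46 = 5 × 9 + 1  ⟹  1 = (-11)·257 + (28)·101
So (28)·101 ≡ 1 (mod 257), i.e. 101^(-1) ≡ 28 (mod 257).
Check: 101 × 28 = 2828 ≡ 1 (mod 257)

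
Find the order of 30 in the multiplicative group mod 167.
166

167 is prime, so ord(30) divides φ(167) = 166.
Divisors of 166: 1, 2, 83, 166.
Repeated squaring: 30^1 ≡ 30, 30^2 ≡ 65, 30^4 ≡ 50, 30^8 ≡ 162, 30^16 ≡ 25, 30^32 ≡ 124, 30^64 ≡ 12, 30^128 ≡ 144 (mod 167).
Test 30^d mod 167 for each divisor d in increasing order:
30^1 ≡ 30
30^2 ≡ 65
30^83 = 30^64·30^16·30^2·30^1 ≡ 166
30^166 = 30^128·30^32·30^4·30^2 ≡ 1  ← first divisor giving 1
The order is 166.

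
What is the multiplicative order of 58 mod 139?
138

139 is prime, so ord(58) divides φ(139) = 138.
Divisors of 138: 1, 2, 3, 6, 23, 46, 69, 138.
Repeated squaring: 58^1 ≡ 58, 58^2 ≡ 28, 58^4 ≡ 89, 58^8 ≡ 137, 58^16 ≡ 4, 58^32 ≡ 16, 58^64 ≡ 117, 58^128 ≡ 67 (mod 139).
Test 58^d mod 139 for each divisor d in increasing order:
58^1 ≡ 58
58^2 ≡ 28
58^3 = 58^2·58^1 ≡ 95
58^6 = 58^4·58^2 ≡ 129
58^23 = 58^16·58^4·58^2·58^1 ≡ 43
58^46 = 58^32·58^8·58^4·58^2 ≡ 42
58^69 = 58^64·58^4·58^1 ≡ 138
58^138 = 58^128·58^8·58^2 ≡ 1  ← first divisor giving 1
The order is 138.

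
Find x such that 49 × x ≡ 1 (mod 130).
69

gcd(49, 130) = 1, so the inverse exists.
Extended Euclidean algorithm on (130, 49):
130 = 2 × 49 + 32  ⟹  32 = (1)·130 + (-2)·49
49 = 1 × 32 + 17  ⟹  17 = (-1)·130 + (3)·49
32 = 1 × 17 + 15  ⟹  15 = (2)·130 + (-5)·49
17 = 1 × 15 + 2  ⟹  2 = (-3)·130 + (8)·49
15 = 7 × 2 + 1  ⟹  1 = (23)·130 + (-61)·49
So (-61)·49 ≡ 1 (mod 130), i.e. 49^(-1) ≡ -61 ≡ 69 (mod 130).
Check: 49 × 69 = 3381 ≡ 1 (mod 130)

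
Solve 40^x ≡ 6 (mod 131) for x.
97

Baby-step giant-step with step n = ⌈√131⌉ = 12.
Baby steps 40^j mod 131 (j:value) for j=0..11: 0:1, 1:40, 2:28, 3:72, 4:129, 5:51, 6:75, 7:118, 8:4, 9:29, 10:112, 11:26.
Giant-step multiplier: 40^(-12) ≡ 40^(130-12) = 40^118 ≡ 49 (mod 131).
Giant steps γ_i = 6·49^i mod 131: γ_0=6, γ_1=32, γ_2=127, γ_3=66, γ_4=90, γ_5=87, γ_6=71, γ_7=73, γ_8=40 (in table at j=1).
x = i·n + j = 8·12 + 1 = 97.
Check: 40^97 ≡ 6 (mod 131).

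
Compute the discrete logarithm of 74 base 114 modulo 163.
8

Baby-step giant-step with step n = ⌈√163⌉ = 13.
Baby steps 114^j mod 163 (j:value) for j=0..12: 0:1, 1:114, 2:119, 3:37, 4:143, 5:2, 6:65, 7:75, 8:74, 9:123, 10:4, 11:130, 12:150.
h = 74 is already in the table at j=8, so x = 8.
Check: 114^8 ≡ 74 (mod 163).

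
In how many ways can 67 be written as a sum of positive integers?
2679689

p(n) counts ways to write n as a sum of positive integers (order ignored).
Euler's pentagonal recurrence: p(k) = p(k-1) + p(k-2) - p(k-5) - p(k-7) + p(k-12) + p(k-15) - ... (offsets j(3j∓1)/2, signs ++--, p(0)=1, p(<0)=0).
DP table for k = 0..66: p(0)=1, p(1)=1, p(2)=2, p(3)=3, p(4)=5, p(5)=7, p(6)=11, p(7)=15, p(8)=22, p(9)=30, p(10)=42, p(11)=56, p(12)=77, p(13)=101, p(14)=135, p(15)=176, p(16)=231, p(17)=297, p(18)=385, p(19)=490, p(20)=627, p(21)=792, p(22)=1002, p(23)=1255, p(24)=1575, p(25)=1958, p(26)=2436, p(27)=3010, p(28)=3718, p(29)=4565, p(30)=5604, p(31)=6842, p(32)=8349, p(33)=10143, p(34)=12310, p(35)=14883, p(36)=17977, p(37)=21637, p(38)=26015, p(39)=31185, p(40)=37338, p(41)=44583, p(42)=53174, p(43)=63261, p(44)=75175, p(45)=89134, p(46)=105558, p(47)=124754, p(48)=147273, p(49)=173525, p(50)=204226, p(51)=239943, p(52)=281589, p(53)=329931, p(54)=386155, p(55)=451276, p(56)=526823, p(57)=614154, p(58)=715220, p(59)=831820, p(60)=966467, p(61)=1121505, p(62)=1300156, p(63)=1505499, p(64)=1741630, p(65)=2012558, p(66)=2323520.
Final step: p(67) = p(66) + p(65) - p(62) - p(60) + p(55) + p(52) - p(45) - p(41) + p(32) + p(27) - p(16) - p(10)
= 2323520 + 2012558 - 1300156 - 966467 + 451276 + 281589 - 89134 - 44583 + 8349 + 3010 - 231 - 42
= 2679689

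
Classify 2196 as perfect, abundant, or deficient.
abundant

Proper divisors of 2196: sum = 1 + 2 + 3 + 4 + 6 + 9 + 12 + 18 + ... + 366 + 549 + 732 + 1098 (17 divisors) = 3446
Since 3446 > 2196, 2196 is abundant.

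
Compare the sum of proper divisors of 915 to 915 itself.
deficient

Proper divisors of 915: sum = 1 + 3 + 5 + 15 + 61 + 183 + 305 = 573
Since 573 < 915, 915 is deficient.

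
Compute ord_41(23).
10

41 is prime, so ord(23) divides φ(41) = 40.
Divisors of 40: 1, 2, 4, 5, 8, 10, 20, 40.
Repeated squaring: 23^1 ≡ 23, 23^2 ≡ 37, 23^4 ≡ 16, 23^8 ≡ 10, 23^16 ≡ 18, 23^32 ≡ 37 (mod 41).
Test 23^d mod 41 for each divisor d in increasing order:
23^1 ≡ 23
23^2 ≡ 37
23^4 ≡ 16
23^5 = 23^4·23^1 ≡ 40
23^8 ≡ 10
23^10 = 23^8·23^2 ≡ 1  ← first divisor giving 1
The order is 10.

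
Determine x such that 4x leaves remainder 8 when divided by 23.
x ≡ 2 (mod 23)

gcd(4, 23) = 1, which divides 8, so solutions exist.
Find 4^(-1) mod 23 by the extended Euclidean algorithm:
23 = 5 × 4 + 3  ⟹  3 = (1)·23 + (-5)·4
4 = 1 × 3 + 1  ⟹  1 = (-1)·23 + (6)·4
So (6)·4 ≡ 1 (mod 23), i.e. 4^(-1) ≡ 6 (mod 23).
x ≡ 6 × 8 = 48 ≡ 2 (mod 23).
Check: 4 × 2 = 8 ≡ 8 (mod 23).
Unique solution: x ≡ 2 (mod 23)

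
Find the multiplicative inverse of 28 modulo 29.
28

gcd(28, 29) = 1, so the inverse exists.
Extended Euclidean algorithm on (29, 28):
29 = 1 × 28 + 1  ⟹  1 = (1)·29 + (-1)·28
So (-1)·28 ≡ 1 (mod 29), i.e. 28^(-1) ≡ -1 ≡ 28 (mod 29).
Check: 28 × 28 = 784 ≡ 1 (mod 29)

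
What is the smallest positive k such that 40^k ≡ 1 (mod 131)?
130

131 is prime, so ord(40) divides φ(131) = 130.
Divisors of 130: 1, 2, 5, 10, 13, 26, 65, 130.
Repeated squaring: 40^1 ≡ 40, 40^2 ≡ 28, 40^4 ≡ 129, 40^8 ≡ 4, 40^16 ≡ 16, 40^32 ≡ 125, 40^64 ≡ 36, 40^128 ≡ 117 (mod 131).
Test 40^d mod 131 for each divisor d in increasing order:
40^1 ≡ 40
40^2 ≡ 28
40^5 = 40^4·40^1 ≡ 51
40^10 = 40^8·40^2 ≡ 112
40^13 = 40^8·40^4·40^1 ≡ 73
40^26 = 40^16·40^8·40^2 ≡ 89
40^65 = 40^64·40^1 ≡ 130
40^130 = 40^128·40^2 ≡ 1  ← first divisor giving 1
The order is 130.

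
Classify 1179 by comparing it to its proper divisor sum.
deficient

Proper divisors of 1179: sum = 1 + 3 + 9 + 131 + 393 = 537
Since 537 < 1179, 1179 is deficient.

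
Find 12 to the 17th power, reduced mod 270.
162

Repeated squaring. Binary of 17 = 10001.
12^1 ≡ 12 (mod 270); 12^2 ≡ 144 (mod 270); 12^4 ≡ 216 (mod 270); 12^8 ≡ 216 (mod 270); 12^16 ≡ 216 (mod 270)
12^17 = 12^1 × 12^16 ≡ 162 (mod 270)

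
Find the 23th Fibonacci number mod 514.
387

Matrix identity: Q^n = [[F_(n+1), F_n], [F_n, F_(n-1)]] with Q = [[1,1],[1,0]].
n = 23 = 10111₂. Square-and-multiply, entries mod 514:
Q^1 = [[1,1],[1,0]]
Q^2 = (Q^1)² = [[2,1],[1,1]]
Q^5 = (Q^2)²·Q = [[8,5],[5,3]]
Q^11 = (Q^5)²·Q = [[144,89],[89,55]]
Q^23 = (Q^11)²·Q = [[108,387],[387,235]]
F_23 mod 514 = Q^23[0][1] = 387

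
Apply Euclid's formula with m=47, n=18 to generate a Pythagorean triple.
(1885, 1692, 2533)

Euclid's formula: a = m² - n², b = 2mn, c = m² + n²
m = 47, n = 18
a = 47² - 18² = 2209 - 324 = 1885
b = 2 × 47 × 18 = 1692
c = 47² + 18² = 2209 + 324 = 2533
Verification: 1885² + 1692² = 3553225 + 2862864 = 6416089 = 2533² ✓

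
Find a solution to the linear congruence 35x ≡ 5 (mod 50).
x ≡ 3 (mod 10)

gcd(35, 50) = 5, which divides 5, so solutions exist.
Divide through by 5: 7x ≡ 1 (mod 10).
Find 7^(-1) mod 10 by the extended Euclidean algorithm:
10 = 1 × 7 + 3  ⟹  3 = (1)·10 + (-1)·7
7 = 2 × 3 + 1  ⟹  1 = (-2)·10 + (3)·7
So (3)·7 ≡ 1 (mod 10), i.e. 7^(-1) ≡ 3 (mod 10).
x ≡ 3 × 1 = 3 ≡ 3 (mod 10).
Check: 35 × 3 = 105 ≡ 5 (mod 50).
x ≡ 3 (mod 10), giving 5 solutions mod 50.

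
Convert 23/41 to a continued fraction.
[0; 1, 1, 3, 1, 1, 2]

Euclidean algorithm steps:
23 = 0 × 41 + 23
41 = 1 × 23 + 18
23 = 1 × 18 + 5
18 = 3 × 5 + 3
5 = 1 × 3 + 2
3 = 1 × 2 + 1
2 = 2 × 1 + 0
Continued fraction: [0; 1, 1, 3, 1, 1, 2]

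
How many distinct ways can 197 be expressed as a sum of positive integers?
3068829878530

p(n) counts ways to write n as a sum of positive integers (order ignored).
Euler's pentagonal recurrence: p(k) = p(k-1) + p(k-2) - p(k-5) - p(k-7) + p(k-12) + p(k-15) - ... (offsets j(3j∓1)/2, signs ++--, p(0)=1, p(<0)=0).
DP table for k = 0..196: p(0)=1, p(1)=1, p(2)=2, p(3)=3, p(4)=5, p(5)=7, p(6)=11, p(7)=15, p(8)=22, p(9)=30, p(10)=42, p(11)=56, p(12)=77, p(13)=101, p(14)=135, p(15)=176, p(16)=231, p(17)=297, p(18)=385, p(19)=490, p(20)=627, p(21)=792, p(22)=1002, p(23)=1255, p(24)=1575, p(25)=1958, p(26)=2436, p(27)=3010, p(28)=3718, p(29)=4565, p(30)=5604, p(31)=6842, p(32)=8349, p(33)=10143, p(34)=12310, p(35)=14883, p(36)=17977, p(37)=21637, p(38)=26015, p(39)=31185, p(40)=37338, p(41)=44583, p(42)=53174, p(43)=63261, p(44)=75175, p(45)=89134, p(46)=105558, p(47)=124754, p(48)=147273, p(49)=173525, p(50)=204226, p(51)=239943, p(52)=281589, p(53)=329931, p(54)=386155, p(55)=451276, p(56)=526823, p(57)=614154, p(58)=715220, p(59)=831820, p(60)=966467, p(61)=1121505, p(62)=1300156, p(63)=1505499, p(64)=1741630, p(65)=2012558, p(66)=2323520, p(67)=2679689, p(68)=3087735, p(69)=3554345, p(70)=4087968, p(71)=4697205, p(72)=5392783, p(73)=6185689, p(74)=7089500, p(75)=8118264, p(76)=9289091, p(77)=10619863, p(78)=12132164, p(79)=13848650, p(80)=15796476, p(81)=18004327, p(82)=20506255, p(83)=23338469, p(84)=26543660, p(85)=30167357, p(86)=34262962, p(87)=38887673, p(88)=44108109, p(89)=49995925, p(90)=56634173, p(91)=64112359, p(92)=72533807, p(93)=82010177, p(94)=92669720, p(95)=104651419, p(96)=118114304, p(97)=133230930, p(98)=150198136, p(99)=169229875, p(100)=190569292, p(101)=214481126, p(102)=241265379, p(103)=271248950, p(104)=304801365, p(105)=342325709, p(106)=384276336, p(107)=431149389, p(108)=483502844, p(109)=541946240, p(110)=607163746, p(111)=679903203, p(112)=761002156, p(113)=851376628, p(114)=952050665, p(115)=1064144451, p(116)=1188908248, p(117)=1327710076, p(118)=1482074143, p(119)=1653668665, p(120)=1844349560, p(121)=2056148051, p(122)=2291320912, p(123)=2552338241, p(124)=2841940500, p(125)=3163127352, p(126)=3519222692, p(127)=3913864295, p(128)=4351078600, p(129)=4835271870, p(130)=5371315400, p(131)=5964539504, p(132)=6620830889, p(133)=7346629512, p(134)=8149040695, p(135)=9035836076, p(136)=10015581680, p(137)=11097645016, p(138)=12292341831, p(139)=13610949895, p(140)=15065878135, p(141)=16670689208, p(142)=18440293320, p(143)=20390982757, p(144)=22540654445, p(145)=24908858009, p(146)=27517052599, p(147)=30388671978, p(148)=33549419497, p(149)=37027355200, p(150)=40853235313, p(151)=45060624582, p(152)=49686288421, p(153)=54770336324, p(154)=60356673280, p(155)=66493182097, p(156)=73232243759, p(157)=80630964769, p(158)=88751778802, p(159)=97662728555, p(160)=107438159466, p(161)=118159068427, p(162)=129913904637, p(163)=142798995930, p(164)=156919475295, p(165)=172389800255, p(166)=189334822579, p(167)=207890420102, p(168)=228204732751, p(169)=250438925115, p(170)=274768617130, p(171)=301384802048, p(172)=330495499613, p(173)=362326859895, p(174)=397125074750, p(175)=435157697830, p(176)=476715857290, p(177)=522115831195, p(178)=571701605655, p(179)=625846753120, p(180)=684957390936, p(181)=749474411781, p(182)=819876908323, p(183)=896684817527, p(184)=980462880430, p(185)=1071823774337, p(186)=1171432692373, p(187)=1280011042268, p(188)=1398341745571, p(189)=1527273599625, p(190)=1667727404093, p(191)=1820701100652, p(192)=1987276856363, p(193)=2168627105469, p(194)=2366022741845, p(195)=2580840212973, p(196)=2814570987591.
Final step: p(197) = p(196) + p(195) - p(192) - p(190) + p(185) + p(182) - p(175) - p(171) + p(162) + p(157) - p(146) - p(140) + p(127) + p(120) - p(105) - p(97) + p(80) + p(71) - p(52) - p(42) + p(21) + p(10)
= 2814570987591 + 2580840212973 - 1987276856363 - 1667727404093 + 1071823774337 + 819876908323 - 435157697830 - 301384802048 + 129913904637 + 80630964769 - 27517052599 - 15065878135 + 3913864295 + 1844349560 - 342325709 - 133230930 + 15796476 + 4697205 - 281589 - 53174 + 792 + 42
= 3068829878530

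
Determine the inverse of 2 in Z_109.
55

gcd(2, 109) = 1, so the inverse exists.
Extended Euclidean algorithm on (109, 2):
109 = 54 × 2 + 1  ⟹  1 = (1)·109 + (-54)·2
So (-54)·2 ≡ 1 (mod 109), i.e. 2^(-1) ≡ -54 ≡ 55 (mod 109).
Check: 2 × 55 = 110 ≡ 1 (mod 109)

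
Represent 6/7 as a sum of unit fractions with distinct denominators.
1/2 + 1/3 + 1/42

Greedy algorithm:
6/7: ceiling(7/6) = 2, use 1/2
5/14: ceiling(14/5) = 3, use 1/3
1/42: ceiling(42/1) = 42, use 1/42
Result: 6/7 = 1/2 + 1/3 + 1/42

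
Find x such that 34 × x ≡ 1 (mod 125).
114

gcd(34, 125) = 1, so the inverse exists.
Extended Euclidean algorithm on (125, 34):
125 = 3 × 34 + 23  ⟹  23 = (1)·125 + (-3)·34
34 = 1 × 23 + 11  ⟹  11 = (-1)·125 + (4)·34
23 = 2 × 11 + 1  ⟹  1 = (3)·125 + (-11)·34
So (-11)·34 ≡ 1 (mod 125), i.e. 34^(-1) ≡ -11 ≡ 114 (mod 125).
Check: 34 × 114 = 3876 ≡ 1 (mod 125)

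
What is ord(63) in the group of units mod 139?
23

139 is prime, so ord(63) divides φ(139) = 138.
Divisors of 138: 1, 2, 3, 6, 23, 46, 69, 138.
Repeated squaring: 63^1 ≡ 63, 63^2 ≡ 77, 63^4 ≡ 91, 63^8 ≡ 80, 63^16 ≡ 6, 63^32 ≡ 36, 63^64 ≡ 45, 63^128 ≡ 79 (mod 139).
Test 63^d mod 139 for each divisor d in increasing order:
63^1 ≡ 63
63^2 ≡ 77
63^3 = 63^2·63^1 ≡ 125
63^6 = 63^4·63^2 ≡ 57
63^23 = 63^16·63^4·63^2·63^1 ≡ 1  ← first divisor giving 1
The order is 23.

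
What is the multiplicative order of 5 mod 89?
44

89 is prime, so ord(5) divides φ(89) = 88.
Divisors of 88: 1, 2, 4, 8, 11, 22, 44, 88.
Repeated squaring: 5^1 ≡ 5, 5^2 ≡ 25, 5^4 ≡ 2, 5^8 ≡ 4, 5^16 ≡ 16, 5^32 ≡ 78, 5^64 ≡ 32 (mod 89).
Test 5^d mod 89 for each divisor d in increasing order:
5^1 ≡ 5
5^2 ≡ 25
5^4 ≡ 2
5^8 ≡ 4
5^11 = 5^8·5^2·5^1 ≡ 55
5^22 = 5^16·5^4·5^2 ≡ 88
5^44 = 5^32·5^8·5^4 ≡ 1  ← first divisor giving 1
The order is 44.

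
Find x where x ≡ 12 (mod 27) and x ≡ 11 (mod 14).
39

Using Chinese Remainder Theorem:
M = 27 × 14 = 378
M1 = 14, M2 = 27
y1 = 14^(-1) mod 27 = 2
y2 = 27^(-1) mod 14 = 13
x = (12×14×2 + 11×27×13) mod 378 = 39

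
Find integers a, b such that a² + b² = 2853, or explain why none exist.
33² + 42² (a=33, b=42)

Factorization: 2853 = 3^2 × 317
By Fermat: n is sum of two squares iff every prime p ≡ 3 (mod 4) appears to even power.
All primes ≡ 3 (mod 4) appear to even power.
Search a = 0, 1, 2, … for 2853 - a² a perfect square: first hit at a = 33: 2853 - 1089 = 1764 = 42².
2853 = 33² + 42² = 1089 + 1764 ✓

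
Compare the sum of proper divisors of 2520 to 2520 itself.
abundant

Proper divisors of 2520: sum = 1 + 2 + 3 + 4 + 5 + 6 + 7 + 8 + ... + 504 + 630 + 840 + 1260 (47 divisors) = 6840
Since 6840 > 2520, 2520 is abundant.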